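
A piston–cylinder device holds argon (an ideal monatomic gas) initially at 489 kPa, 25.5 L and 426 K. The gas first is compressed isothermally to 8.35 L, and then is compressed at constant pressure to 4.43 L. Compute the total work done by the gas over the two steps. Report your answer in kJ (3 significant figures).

W_total ≈ -19.8 kJ

Step 1 (isothermal): W = P₁V₁ ln(V₂/V₁) = (12470) ln(8.35/25.5) = -13921 J.
After step 1: P = 1493 kPa, V = 8.35 L, T = 426 K.
Step 2 (isobaric): W = PΔV = (1493 kPa)(4.43 − 8.35 L) = -5854 J.
W_total = -13921 − 5854 = -19775 J.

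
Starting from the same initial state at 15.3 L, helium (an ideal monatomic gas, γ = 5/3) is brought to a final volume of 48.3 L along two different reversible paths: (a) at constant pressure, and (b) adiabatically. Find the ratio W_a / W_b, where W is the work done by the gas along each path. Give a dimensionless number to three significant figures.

W_a / W_b ≈ 2.69

Path (a) isobaric: W = P₁(V₂ − V₁) → W_a/(P₁V₁) = 2.157.
Path (b) adiabatic: W = P₁V₁(1 − (V₁/V₂)^(γ−1))/(γ−1) → W_b/(P₁V₁) = 0.803.
W_a / W_b = 2.157 / 0.803 = 2.686.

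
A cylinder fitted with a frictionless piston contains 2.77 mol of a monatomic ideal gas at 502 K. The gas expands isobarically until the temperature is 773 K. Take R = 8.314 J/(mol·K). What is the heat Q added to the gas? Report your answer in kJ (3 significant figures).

Q ≈ 15.6 kJ

Isobaric: W = nRΔT = (2.77)(8.314)(271) = 6241 J.
ΔU = nCᵥΔT with Cᵥ = 3R/2: ΔU = (2.77)(12.47)(271) = 9362 J.
Q = ΔU + W = 9362 + 6241 = 15603 J.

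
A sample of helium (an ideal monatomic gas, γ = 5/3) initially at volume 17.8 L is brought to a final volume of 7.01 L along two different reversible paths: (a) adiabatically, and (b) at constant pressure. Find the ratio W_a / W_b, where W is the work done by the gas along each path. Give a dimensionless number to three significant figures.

W_a / W_b ≈ 2.13

Path (a) adiabatic: W = P₁V₁(1 − (V₁/V₂)^(γ−1))/(γ−1) → W_a/(P₁V₁) = -1.292.
Path (b) isobaric: W = P₁(V₂ − V₁) → W_b/(P₁V₁) = -0.6062.
W_a / W_b = -1.292 / -0.6062 = 2.131.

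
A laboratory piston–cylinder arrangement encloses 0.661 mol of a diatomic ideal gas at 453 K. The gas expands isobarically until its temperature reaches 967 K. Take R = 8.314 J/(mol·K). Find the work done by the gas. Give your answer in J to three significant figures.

Isobaric: W = P ΔV = nR ΔT.
W = (0.661)(8.314)(967 − 453) = 2825 J.

W ≈ 2820 J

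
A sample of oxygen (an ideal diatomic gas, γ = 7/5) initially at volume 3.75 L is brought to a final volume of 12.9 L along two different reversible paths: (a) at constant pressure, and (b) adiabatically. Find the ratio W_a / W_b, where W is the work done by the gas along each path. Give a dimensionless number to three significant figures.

W_a / W_b ≈ 2.50

Path (a) isobaric: W = P₁(V₂ − V₁) → W_a/(P₁V₁) = 2.44.
Path (b) adiabatic: W = P₁V₁(1 − (V₁/V₂)^(γ−1))/(γ−1) → W_b/(P₁V₁) = 0.9748.
W_a / W_b = 2.44 / 0.9748 = 2.503.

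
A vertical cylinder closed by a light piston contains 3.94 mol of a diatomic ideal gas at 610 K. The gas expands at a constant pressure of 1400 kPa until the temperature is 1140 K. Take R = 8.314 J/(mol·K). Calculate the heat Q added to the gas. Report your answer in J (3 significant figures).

Isobaric: W = nRΔT = (3.94)(8.314)(530) = 17361 J.
ΔU = nCᵥΔT with Cᵥ = 5R/2: ΔU = (3.94)(20.79)(530) = 43403 J.
Q = ΔU + W = 43403 + 17361 = 60765 J.

Q ≈ 60800 J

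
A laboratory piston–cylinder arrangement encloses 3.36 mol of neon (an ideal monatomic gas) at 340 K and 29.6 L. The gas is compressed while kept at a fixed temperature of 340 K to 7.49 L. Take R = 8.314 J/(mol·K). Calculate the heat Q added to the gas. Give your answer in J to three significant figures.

Q ≈ -13100 J

Isothermal ⇒ ΔU = 0, so Q = W = nRT ln(V₂/V₁).
Q = (3.36)(8.314)(340) ln(7.49/29.6) = 9498 × -1.374 = -13052 J.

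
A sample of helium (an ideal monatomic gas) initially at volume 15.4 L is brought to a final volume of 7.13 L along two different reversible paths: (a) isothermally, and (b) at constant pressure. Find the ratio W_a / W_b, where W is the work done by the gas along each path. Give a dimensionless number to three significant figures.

Path (a) isothermal: W = P₁V₁ ln(V₂/V₁) → W_a/(P₁V₁) = -0.7701.
Path (b) isobaric: W = P₁(V₂ − V₁) → W_b/(P₁V₁) = -0.537.
W_a / W_b = -0.7701 / -0.537 = 1.434.

W_a / W_b ≈ 1.43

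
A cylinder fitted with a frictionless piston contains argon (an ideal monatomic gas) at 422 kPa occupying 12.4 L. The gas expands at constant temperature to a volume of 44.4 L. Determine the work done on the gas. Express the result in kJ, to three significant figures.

W ≈ -6.67 kJ

Isothermal: W = nRT ln(V₂/V₁) = P₁V₁ ln(V₂/V₁).
P₁V₁ = (422 kPa)(12.4 L) = 5233 J.
W = 5233 × ln(44.4/12.4) = 5233 × 1.276
W_by_gas = 6675 J; work on gas = −W_by = -6675 J.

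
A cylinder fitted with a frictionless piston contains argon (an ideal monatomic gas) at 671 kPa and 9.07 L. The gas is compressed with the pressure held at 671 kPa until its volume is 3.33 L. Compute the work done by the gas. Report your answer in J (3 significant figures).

Isobaric: W = P ΔV.
W = (671 kPa)(3.33 − 9.07 L) = (671)(-5.74) = -3852 J.

W ≈ -3850 J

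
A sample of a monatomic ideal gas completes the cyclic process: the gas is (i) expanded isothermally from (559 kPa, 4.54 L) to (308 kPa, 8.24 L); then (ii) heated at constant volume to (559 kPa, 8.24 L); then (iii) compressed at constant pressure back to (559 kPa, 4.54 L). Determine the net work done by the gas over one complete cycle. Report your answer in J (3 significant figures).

W_net ≈ -556 J

Leg (i): W = PᵢVᵢ ln(V_f/Vᵢ) = (2538) ln(8.24/4.54) = 1513 J.
Leg (ii): W = 0.
Leg (iii): W = PΔV = (559)(4.54 − 8.24) = -2068 J.
W_net = 1513 − 2068 = -555.5 J.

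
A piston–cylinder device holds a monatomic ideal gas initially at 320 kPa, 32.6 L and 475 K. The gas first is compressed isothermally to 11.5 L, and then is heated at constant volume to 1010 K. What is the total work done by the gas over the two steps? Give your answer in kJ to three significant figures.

W_total ≈ -10.9 kJ

Step 1 (isothermal): W = P₁V₁ ln(V₂/V₁) = (10432) ln(11.5/32.6) = -10870 J.
Step 2 (isochoric): W = 0 (constant volume).
W_total = -10870 + 0 = -10870 J.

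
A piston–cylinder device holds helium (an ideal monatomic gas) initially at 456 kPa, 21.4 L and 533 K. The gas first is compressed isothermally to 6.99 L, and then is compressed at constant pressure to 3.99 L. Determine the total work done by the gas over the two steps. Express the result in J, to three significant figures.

W_total ≈ -15100 J

Step 1 (isothermal): W = P₁V₁ ln(V₂/V₁) = (9758) ln(6.99/21.4) = -10919 J.
After step 1: P = 1396 kPa, V = 6.99 L, T = 533 K.
Step 2 (isobaric): W = PΔV = (1396 kPa)(3.99 − 6.99 L) = -4188 J.
W_total = -10919 − 4188 = -15107 J.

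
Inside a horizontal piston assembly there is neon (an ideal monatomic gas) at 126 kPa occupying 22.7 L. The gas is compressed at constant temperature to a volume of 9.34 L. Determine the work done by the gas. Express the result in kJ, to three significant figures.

Isothermal: W = nRT ln(V₂/V₁) = P₁V₁ ln(V₂/V₁).
P₁V₁ = (126 kPa)(22.7 L) = 2860 J.
W = 2860 × ln(9.34/22.7) = 2860 × -0.8881
W_by_gas = -2540 J.

W ≈ -2.54 kJ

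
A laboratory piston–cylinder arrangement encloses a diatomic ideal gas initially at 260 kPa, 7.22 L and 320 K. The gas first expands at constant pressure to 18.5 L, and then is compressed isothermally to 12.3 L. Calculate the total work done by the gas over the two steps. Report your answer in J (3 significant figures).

Step 1 (isobaric): W = PΔV = (260 kPa)(18.5 − 7.22 L) = 2933 J.
After step 1: P = 260 kPa, V = 18.5 L, T = 819.9 K.
Step 2 (isothermal): W = P₁V₁ ln(V₂/V₁) = (4810) ln(12.3/18.5) = -1963 J.
W_total = 2933 − 1963 = 969.5 J.

W_total ≈ 969 J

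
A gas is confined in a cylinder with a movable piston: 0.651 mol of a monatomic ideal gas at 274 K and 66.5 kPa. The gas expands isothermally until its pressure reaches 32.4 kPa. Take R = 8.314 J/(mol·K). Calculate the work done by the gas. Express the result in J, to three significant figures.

Isothermal process: W = nRT ln(V₂/V₁) = nRT ln(P₁/P₂).
W = (0.651)(8.314)(274) × ln(66.5/32.4)
  = 1483 × ln(2.052) = 1483 × 0.719
W_by_gas = 1066 J.

W ≈ 1070 J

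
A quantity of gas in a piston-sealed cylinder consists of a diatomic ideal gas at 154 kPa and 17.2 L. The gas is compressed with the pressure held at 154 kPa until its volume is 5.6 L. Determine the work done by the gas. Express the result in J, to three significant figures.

W ≈ -1790 J

Isobaric: W = P ΔV.
W = (154 kPa)(5.6 − 17.2 L) = (154)(-11.6) = -1786 J.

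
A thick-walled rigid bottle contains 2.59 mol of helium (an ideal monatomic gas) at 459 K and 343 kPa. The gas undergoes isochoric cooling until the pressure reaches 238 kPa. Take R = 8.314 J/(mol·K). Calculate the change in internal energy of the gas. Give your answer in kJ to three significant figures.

ΔU ≈ -4.54 kJ

Constant volume ⇒ W = 0, so Q = ΔU = nCᵥΔT with Cᵥ = 3R/2 = 12.47 J/(mol·K).
At constant V, T₂/T₁ = P₂/P₁ ⇒ ΔT = T₁(P₂/P₁ − 1) = 459·(238/343 − 1) = -140.5 K.
ΔU = (2.59)(12.47)(-140.5) = -4538 J.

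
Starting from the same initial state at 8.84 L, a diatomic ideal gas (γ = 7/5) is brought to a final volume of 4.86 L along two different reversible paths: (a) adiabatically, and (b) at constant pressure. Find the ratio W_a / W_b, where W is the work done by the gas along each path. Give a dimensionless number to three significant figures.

Path (a) adiabatic: W = P₁V₁(1 − (V₁/V₂)^(γ−1))/(γ−1) → W_a/(P₁V₁) = -0.6759.
Path (b) isobaric: W = P₁(V₂ − V₁) → W_b/(P₁V₁) = -0.4502.
W_a / W_b = -0.6759 / -0.4502 = 1.501.

W_a / W_b ≈ 1.50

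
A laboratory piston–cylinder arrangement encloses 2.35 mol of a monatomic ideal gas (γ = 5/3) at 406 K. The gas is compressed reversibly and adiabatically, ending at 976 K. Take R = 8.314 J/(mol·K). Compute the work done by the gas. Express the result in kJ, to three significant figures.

W ≈ -16.7 kJ

Adiabatic ⇒ Q = 0, so W_by = −ΔU = nCᵥ(T₁ − T₂).
Cᵥ = 3R/2 = 12.47 J/(mol·K).
W = (2.35)(12.47)(406 − 976) = -16705 J.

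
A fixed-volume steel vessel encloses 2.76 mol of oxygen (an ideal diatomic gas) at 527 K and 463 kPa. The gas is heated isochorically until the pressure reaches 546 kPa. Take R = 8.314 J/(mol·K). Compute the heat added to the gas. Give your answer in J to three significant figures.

Q ≈ 5420 J

Constant volume ⇒ W = 0, so Q = ΔU = nCᵥΔT with Cᵥ = 5R/2 = 20.79 J/(mol·K).
At constant V, T₂/T₁ = P₂/P₁ ⇒ ΔT = T₁(P₂/P₁ − 1) = 527·(546/463 − 1) = 94.47 K.
ΔU = (2.76)(20.79)(94.47) = 5420 J.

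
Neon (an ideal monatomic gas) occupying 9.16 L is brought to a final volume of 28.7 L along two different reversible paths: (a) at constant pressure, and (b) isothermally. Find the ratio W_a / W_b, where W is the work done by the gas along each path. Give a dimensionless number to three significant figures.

Path (a) isobaric: W = P₁(V₂ − V₁) → W_a/(P₁V₁) = 2.133.
Path (b) isothermal: W = P₁V₁ ln(V₂/V₁) → W_b/(P₁V₁) = 1.142.
W_a / W_b = 2.133 / 1.142 = 1.868.

W_a / W_b ≈ 1.87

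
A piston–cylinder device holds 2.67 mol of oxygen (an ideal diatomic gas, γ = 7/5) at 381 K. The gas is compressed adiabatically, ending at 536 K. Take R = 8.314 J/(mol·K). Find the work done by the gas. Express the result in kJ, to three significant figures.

Adiabatic ⇒ Q = 0, so W_by = −ΔU = nCᵥ(T₁ − T₂).
Cᵥ = 5R/2 = 20.79 J/(mol·K).
W = (2.67)(20.79)(381 − 536) = -8602 J.

W ≈ -8.60 kJ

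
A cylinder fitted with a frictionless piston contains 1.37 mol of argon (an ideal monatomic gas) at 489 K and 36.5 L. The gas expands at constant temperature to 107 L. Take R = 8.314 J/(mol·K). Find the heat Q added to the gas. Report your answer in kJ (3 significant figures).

Isothermal ⇒ ΔU = 0, so Q = W = nRT ln(V₂/V₁).
Q = (1.37)(8.314)(489) ln(107/36.5) = 5570 × 1.076 = 5990 J.

Q ≈ 5.99 kJ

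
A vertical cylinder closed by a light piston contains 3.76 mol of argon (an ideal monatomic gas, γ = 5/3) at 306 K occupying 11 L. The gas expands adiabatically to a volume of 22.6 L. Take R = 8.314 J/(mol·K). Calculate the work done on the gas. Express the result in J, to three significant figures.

W ≈ -5470 J

Adiabatic: TV^(γ−1) = const with γ = 5/3.
T₂ = T₁ (V₁/V₂)^(γ−1) = 306 × (11/22.6)^0.667 = 306 × 0.6188 = 189.3 K.
W_by = nCᵥ(T₁ − T₂) = (3.76)(12.47)(306 − 189.3) = 5470 J.
Work on gas = −W_by = -5470 J.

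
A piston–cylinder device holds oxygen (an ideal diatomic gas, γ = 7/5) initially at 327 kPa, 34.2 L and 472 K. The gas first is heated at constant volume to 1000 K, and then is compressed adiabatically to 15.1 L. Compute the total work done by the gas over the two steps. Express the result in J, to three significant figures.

W_total ≈ -22900 J

Step 1 (isochoric): W = 0 (constant volume).
After step 1: P = 692.8 kPa (V unchanged).
Step 2 (adiabatic): W = (P₁V₁ − P₂V₂)/(γ−1) = (23694 − 32859)/0.4 = -22913 J.
W_total = 0 − 22913 = -22913 J.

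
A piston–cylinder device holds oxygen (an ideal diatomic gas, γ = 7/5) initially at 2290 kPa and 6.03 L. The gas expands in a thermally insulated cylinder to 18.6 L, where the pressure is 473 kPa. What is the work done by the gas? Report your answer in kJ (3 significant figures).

Adiabatic: W = (P₁V₁ − P₂V₂)/(γ − 1) with γ = 7/5.
P₁V₁ = 13809 J, P₂V₂ = 8798 J.
W = (13809 − 8798) / 0.4 = 12527 J.

W ≈ 12.5 kJ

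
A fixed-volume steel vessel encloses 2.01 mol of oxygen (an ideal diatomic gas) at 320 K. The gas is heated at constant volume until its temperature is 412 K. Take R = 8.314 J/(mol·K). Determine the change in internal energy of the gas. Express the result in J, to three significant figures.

ΔU ≈ 3840 J

Constant volume ⇒ W = 0, so Q = ΔU = nCᵥΔT with Cᵥ = 5R/2 = 20.79 J/(mol·K).
ΔU = (2.01)(20.79)(412 − 320) = 3844 J.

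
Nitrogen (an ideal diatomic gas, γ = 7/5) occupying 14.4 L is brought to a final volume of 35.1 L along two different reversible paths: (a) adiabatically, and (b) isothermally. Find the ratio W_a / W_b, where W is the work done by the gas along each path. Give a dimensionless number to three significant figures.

W_a / W_b ≈ 0.841

Path (a) adiabatic: W = P₁V₁(1 − (V₁/V₂)^(γ−1))/(γ−1) → W_a/(P₁V₁) = 0.7495.
Path (b) isothermal: W = P₁V₁ ln(V₂/V₁) → W_b/(P₁V₁) = 0.891.
W_a / W_b = 0.7495 / 0.891 = 0.8412.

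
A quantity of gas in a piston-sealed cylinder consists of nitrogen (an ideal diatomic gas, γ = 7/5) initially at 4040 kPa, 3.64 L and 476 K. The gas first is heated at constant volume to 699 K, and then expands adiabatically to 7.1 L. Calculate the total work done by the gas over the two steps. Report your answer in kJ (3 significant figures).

Step 1 (isochoric): W = 0 (constant volume).
After step 1: P = 5933 kPa (V unchanged).
Step 2 (adiabatic): W = (P₁V₁ − P₂V₂)/(γ−1) = (21595 − 16531)/0.4 = 12661 J.
W_total = 0 + 12661 = 12661 J.

W_total ≈ 12.7 kJ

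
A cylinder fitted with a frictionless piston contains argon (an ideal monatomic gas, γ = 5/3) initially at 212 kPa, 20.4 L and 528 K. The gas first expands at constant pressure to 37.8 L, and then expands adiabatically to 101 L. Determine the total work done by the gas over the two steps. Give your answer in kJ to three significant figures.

Step 1 (isobaric): W = PΔV = (212 kPa)(37.8 − 20.4 L) = 3689 J.
After step 1: P = 212 kPa, V = 37.8 L, T = 978.4 K.
Step 2 (adiabatic): W = (P₁V₁ − P₂V₂)/(γ−1) = (8014 − 4162)/0.667 = 5778 J.
W_total = 3689 + 5778 = 9467 J.

W_total ≈ 9.47 kJ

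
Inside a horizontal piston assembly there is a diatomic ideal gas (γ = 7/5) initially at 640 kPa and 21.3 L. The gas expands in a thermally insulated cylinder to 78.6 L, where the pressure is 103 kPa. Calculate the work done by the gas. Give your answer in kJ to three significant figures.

W ≈ 13.8 kJ

Adiabatic: W = (P₁V₁ − P₂V₂)/(γ − 1) with γ = 7/5.
P₁V₁ = 13632 J, P₂V₂ = 8096 J.
W = (13632 − 8096) / 0.4 = 13841 J.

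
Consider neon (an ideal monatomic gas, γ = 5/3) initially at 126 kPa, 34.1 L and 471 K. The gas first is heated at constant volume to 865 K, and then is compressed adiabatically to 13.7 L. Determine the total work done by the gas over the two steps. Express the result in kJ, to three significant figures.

W_total ≈ -9.90 kJ

Step 1 (isochoric): W = 0 (constant volume).
After step 1: P = 231.4 kPa (V unchanged).
Step 2 (adiabatic): W = (P₁V₁ − P₂V₂)/(γ−1) = (7891 − 14492)/0.667 = -9903 J.
W_total = 0 − 9903 = -9903 J.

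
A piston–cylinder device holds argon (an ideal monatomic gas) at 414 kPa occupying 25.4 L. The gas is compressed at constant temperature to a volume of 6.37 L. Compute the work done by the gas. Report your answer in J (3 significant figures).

W ≈ -14500 J

Isothermal: W = nRT ln(V₂/V₁) = P₁V₁ ln(V₂/V₁).
P₁V₁ = (414 kPa)(25.4 L) = 10516 J.
W = 10516 × ln(6.37/25.4) = 10516 × -1.383
W_by_gas = -14545 J.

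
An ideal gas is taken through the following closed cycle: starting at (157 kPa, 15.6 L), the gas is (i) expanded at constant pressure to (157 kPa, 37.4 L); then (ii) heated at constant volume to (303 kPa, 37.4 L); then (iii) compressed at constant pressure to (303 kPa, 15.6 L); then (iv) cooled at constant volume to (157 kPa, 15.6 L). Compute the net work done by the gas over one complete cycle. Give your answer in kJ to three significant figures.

W_net ≈ -3.18 kJ

Constant-volume legs do no work.
W(i) = (157)(37.4 − 15.6) = 3423 J; W(iii) = (303)(15.6 − 37.4) = -6605 J.
W_net = 3423 − 6605 = -3183 J (the counter-clockwise enclosed area).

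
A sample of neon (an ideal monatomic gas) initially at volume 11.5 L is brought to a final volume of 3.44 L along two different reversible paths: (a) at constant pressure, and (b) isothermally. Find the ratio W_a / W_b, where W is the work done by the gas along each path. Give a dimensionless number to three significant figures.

W_a / W_b ≈ 0.581

Path (a) isobaric: W = P₁(V₂ − V₁) → W_a/(P₁V₁) = -0.7009.
Path (b) isothermal: W = P₁V₁ ln(V₂/V₁) → W_b/(P₁V₁) = -1.207.
W_a / W_b = -0.7009 / -1.207 = 0.5807.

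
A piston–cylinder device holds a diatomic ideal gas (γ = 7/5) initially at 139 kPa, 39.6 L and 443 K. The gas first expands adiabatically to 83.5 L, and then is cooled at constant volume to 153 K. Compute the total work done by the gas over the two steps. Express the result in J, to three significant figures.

Step 1 (adiabatic): W = (P₁V₁ − P₂V₂)/(γ−1) = (5504 − 4084)/0.4 = 3550 J.
Step 2 (isochoric): W = 0 (constant volume).
W_total = 3550 + 0 = 3550 J.

W_total ≈ 3550 J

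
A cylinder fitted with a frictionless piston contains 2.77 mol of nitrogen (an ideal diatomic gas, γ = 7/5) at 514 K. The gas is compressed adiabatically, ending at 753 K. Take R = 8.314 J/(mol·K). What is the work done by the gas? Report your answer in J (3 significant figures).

W ≈ -13800 J

Adiabatic ⇒ Q = 0, so W_by = −ΔU = nCᵥ(T₁ − T₂).
Cᵥ = 5R/2 = 20.79 J/(mol·K).
W = (2.77)(20.79)(514 − 753) = -13760 J.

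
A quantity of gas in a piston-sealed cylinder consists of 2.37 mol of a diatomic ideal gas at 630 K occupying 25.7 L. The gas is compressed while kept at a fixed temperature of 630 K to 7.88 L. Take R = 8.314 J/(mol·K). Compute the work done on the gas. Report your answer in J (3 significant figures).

Isothermal: W = nRT ln(V₂/V₁).
W = (2.37)(8.314)(630) × ln(7.88/25.7)
  = 12414 × -1.182
W_by_gas = -14675 J; work on gas = −W_by = 14675 J.

W ≈ 14700 J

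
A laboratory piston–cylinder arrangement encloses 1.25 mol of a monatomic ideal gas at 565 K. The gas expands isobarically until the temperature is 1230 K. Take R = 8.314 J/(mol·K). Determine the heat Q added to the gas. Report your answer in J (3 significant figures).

Q ≈ 17300 J

Isobaric: W = nRΔT = (1.25)(8.314)(665) = 6911 J.
ΔU = nCᵥΔT with Cᵥ = 3R/2: ΔU = (1.25)(12.47)(665) = 10367 J.
Q = ΔU + W = 10367 + 6911 = 17278 J.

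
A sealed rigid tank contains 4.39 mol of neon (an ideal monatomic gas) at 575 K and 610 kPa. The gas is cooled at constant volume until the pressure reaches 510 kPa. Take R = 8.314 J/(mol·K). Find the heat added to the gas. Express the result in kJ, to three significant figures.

Constant volume ⇒ W = 0, so Q = ΔU = nCᵥΔT with Cᵥ = 3R/2 = 12.47 J/(mol·K).
At constant V, T₂/T₁ = P₂/P₁ ⇒ ΔT = T₁(P₂/P₁ − 1) = 575·(510/610 − 1) = -94.26 K.
ΔU = (4.39)(12.47)(-94.26) = -5161 J.

Q ≈ -5.16 kJ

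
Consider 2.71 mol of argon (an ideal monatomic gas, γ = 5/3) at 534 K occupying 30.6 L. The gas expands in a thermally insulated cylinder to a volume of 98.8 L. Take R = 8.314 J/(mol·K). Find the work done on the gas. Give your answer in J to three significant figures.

W ≈ -9790 J

Adiabatic: TV^(γ−1) = const with γ = 5/3.
T₂ = T₁ (V₁/V₂)^(γ−1) = 534 × (30.6/98.8)^0.667 = 534 × 0.4578 = 244.4 K.
W_by = nCᵥ(T₁ − T₂) = (2.71)(12.47)(534 − 244.4) = 9786 J.
Work on gas = −W_by = -9786 J.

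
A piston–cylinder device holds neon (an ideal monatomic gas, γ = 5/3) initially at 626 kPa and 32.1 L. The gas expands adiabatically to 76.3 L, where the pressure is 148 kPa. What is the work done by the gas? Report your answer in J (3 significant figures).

Adiabatic: W = (P₁V₁ − P₂V₂)/(γ − 1) with γ = 5/3.
P₁V₁ = 20095 J, P₂V₂ = 11292 J.
W = (20095 − 11292) / 0.6667 = 13203 J.

W ≈ 13200 J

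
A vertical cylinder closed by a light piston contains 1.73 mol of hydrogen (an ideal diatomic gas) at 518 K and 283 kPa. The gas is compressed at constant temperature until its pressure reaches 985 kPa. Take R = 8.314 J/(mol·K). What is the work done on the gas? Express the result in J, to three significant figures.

W ≈ 9290 J

Isothermal process: W = nRT ln(V₂/V₁) = nRT ln(P₁/P₂).
W = (1.73)(8.314)(518) × ln(283/985)
  = 7451 × ln(0.2873) = 7451 × -1.247
W_by_gas = -9292 J; work on gas = −W_by = 9292 J.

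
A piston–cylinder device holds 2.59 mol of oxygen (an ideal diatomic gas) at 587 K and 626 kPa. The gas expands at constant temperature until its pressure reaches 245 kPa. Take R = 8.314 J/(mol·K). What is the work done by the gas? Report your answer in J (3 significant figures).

Isothermal process: W = nRT ln(V₂/V₁) = nRT ln(P₁/P₂).
W = (2.59)(8.314)(587) × ln(626/245)
  = 12640 × ln(2.555) = 12640 × 0.9381
W_by_gas = 11858 J.

W ≈ 11900 J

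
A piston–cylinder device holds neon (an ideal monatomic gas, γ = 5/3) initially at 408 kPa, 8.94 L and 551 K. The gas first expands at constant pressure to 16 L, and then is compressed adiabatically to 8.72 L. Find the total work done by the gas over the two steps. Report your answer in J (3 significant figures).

Step 1 (isobaric): W = PΔV = (408 kPa)(16 − 8.94 L) = 2880 J.
After step 1: P = 408 kPa, V = 16 L, T = 986.1 K.
Step 2 (adiabatic): W = (P₁V₁ − P₂V₂)/(γ−1) = (6528 − 9784)/0.667 = -4884 J.
W_total = 2880 − 4884 = -2003 J.

W_total ≈ -2000 J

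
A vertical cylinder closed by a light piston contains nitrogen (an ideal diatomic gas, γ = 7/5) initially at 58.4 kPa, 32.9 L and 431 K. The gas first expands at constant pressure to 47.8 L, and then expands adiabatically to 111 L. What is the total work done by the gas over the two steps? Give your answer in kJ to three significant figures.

Step 1 (isobaric): W = PΔV = (58.4 kPa)(47.8 − 32.9 L) = 870.2 J.
After step 1: P = 58.4 kPa, V = 47.8 L, T = 626.2 K.
Step 2 (adiabatic): W = (P₁V₁ − P₂V₂)/(γ−1) = (2792 − 1993)/0.4 = 1997 J.
W_total = 870.2 + 1997 = 2867 J.

W_total ≈ 2.87 kJ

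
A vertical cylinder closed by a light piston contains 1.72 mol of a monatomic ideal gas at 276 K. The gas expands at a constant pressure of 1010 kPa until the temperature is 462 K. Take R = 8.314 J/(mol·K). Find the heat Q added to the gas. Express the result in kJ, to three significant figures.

Q ≈ 6.65 kJ

Isobaric: W = nRΔT = (1.72)(8.314)(186) = 2660 J.
ΔU = nCᵥΔT with Cᵥ = 3R/2: ΔU = (1.72)(12.47)(186) = 3990 J.
Q = ΔU + W = 3990 + 2660 = 6650 J.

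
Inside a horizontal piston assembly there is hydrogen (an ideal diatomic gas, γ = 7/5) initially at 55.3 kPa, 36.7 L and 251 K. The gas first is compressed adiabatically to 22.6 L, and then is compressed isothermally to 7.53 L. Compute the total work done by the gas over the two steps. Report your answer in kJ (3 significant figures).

Step 1 (adiabatic): W = (P₁V₁ − P₂V₂)/(γ−1) = (2030 − 2464)/0.4 = -1086 J.
After step 1: P = 109 kPa, V = 22.6 L, T = 304.7 K.
Step 2 (isothermal): W = P₁V₁ ln(V₂/V₁) = (2464) ln(7.53/22.6) = -2708 J.
W_total = -1086 − 2708 = -3794 J.

W_total ≈ -3.79 kJ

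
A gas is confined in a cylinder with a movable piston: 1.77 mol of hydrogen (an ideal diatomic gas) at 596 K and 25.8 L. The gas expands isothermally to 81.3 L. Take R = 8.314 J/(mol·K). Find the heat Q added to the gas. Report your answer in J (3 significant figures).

Isothermal ⇒ ΔU = 0, so Q = W = nRT ln(V₂/V₁).
Q = (1.77)(8.314)(596) ln(81.3/25.8) = 8771 × 1.148 = 10067 J.

Q ≈ 10100 J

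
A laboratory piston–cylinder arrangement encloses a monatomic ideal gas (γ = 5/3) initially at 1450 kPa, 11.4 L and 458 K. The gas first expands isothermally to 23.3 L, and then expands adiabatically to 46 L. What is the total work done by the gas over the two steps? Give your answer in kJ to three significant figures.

W_total ≈ 20.9 kJ

Step 1 (isothermal): W = P₁V₁ ln(V₂/V₁) = (16530) ln(23.3/11.4) = 11816 J.
After step 1: P = 709.4 kPa, V = 23.3 L, T = 458 K.
Step 2 (adiabatic): W = (P₁V₁ − P₂V₂)/(γ−1) = (16530 − 10504)/0.667 = 9040 J.
W_total = 11816 + 9040 = 20856 J.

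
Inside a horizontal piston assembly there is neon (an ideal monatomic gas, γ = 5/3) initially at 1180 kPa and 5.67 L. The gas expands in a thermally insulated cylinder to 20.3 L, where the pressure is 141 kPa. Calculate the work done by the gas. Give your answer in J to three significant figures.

W ≈ 5740 J

Adiabatic: W = (P₁V₁ − P₂V₂)/(γ − 1) with γ = 5/3.
P₁V₁ = 6691 J, P₂V₂ = 2862 J.
W = (6691 − 2862) / 0.6667 = 5742 J.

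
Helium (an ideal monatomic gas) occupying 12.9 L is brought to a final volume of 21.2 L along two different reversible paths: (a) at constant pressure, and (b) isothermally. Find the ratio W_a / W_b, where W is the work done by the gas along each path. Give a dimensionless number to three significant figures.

W_a / W_b ≈ 1.30

Path (a) isobaric: W = P₁(V₂ − V₁) → W_a/(P₁V₁) = 0.6434.
Path (b) isothermal: W = P₁V₁ ln(V₂/V₁) → W_b/(P₁V₁) = 0.4968.
W_a / W_b = 0.6434 / 0.4968 = 1.295.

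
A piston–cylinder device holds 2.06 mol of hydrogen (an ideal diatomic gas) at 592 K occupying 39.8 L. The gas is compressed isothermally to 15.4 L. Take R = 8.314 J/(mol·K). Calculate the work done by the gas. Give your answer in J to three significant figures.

W ≈ -9630 J

Isothermal: W = nRT ln(V₂/V₁).
W = (2.06)(8.314)(592) × ln(15.4/39.8)
  = 10139 × -0.9495
W_by_gas = -9627 J.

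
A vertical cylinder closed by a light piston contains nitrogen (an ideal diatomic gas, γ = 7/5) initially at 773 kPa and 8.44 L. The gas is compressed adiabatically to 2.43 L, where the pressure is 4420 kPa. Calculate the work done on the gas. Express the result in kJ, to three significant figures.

Adiabatic: W = (P₁V₁ − P₂V₂)/(γ − 1) with γ = 7/5.
P₁V₁ = 6524 J, P₂V₂ = 10741 J.
W = (6524 − 10741) / 0.4 = -10541 J.
Work on gas = −W_by = 10541 J.

W ≈ 10.5 kJ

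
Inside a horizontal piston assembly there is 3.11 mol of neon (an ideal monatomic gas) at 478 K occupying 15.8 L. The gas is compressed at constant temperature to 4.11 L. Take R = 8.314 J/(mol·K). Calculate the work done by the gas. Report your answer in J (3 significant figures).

W ≈ -16600 J

Isothermal: W = nRT ln(V₂/V₁).
W = (3.11)(8.314)(478) × ln(4.11/15.8)
  = 12359 × -1.347
W_by_gas = -16643 J.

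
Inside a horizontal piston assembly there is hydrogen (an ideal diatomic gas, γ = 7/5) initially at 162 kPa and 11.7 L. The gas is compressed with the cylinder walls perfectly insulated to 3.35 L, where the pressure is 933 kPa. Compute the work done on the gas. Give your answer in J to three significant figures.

Adiabatic: W = (P₁V₁ − P₂V₂)/(γ − 1) with γ = 7/5.
P₁V₁ = 1895 J, P₂V₂ = 3126 J.
W = (1895 − 3126) / 0.4 = -3075 J.
Work on gas = −W_by = 3075 J.

W ≈ 3080 J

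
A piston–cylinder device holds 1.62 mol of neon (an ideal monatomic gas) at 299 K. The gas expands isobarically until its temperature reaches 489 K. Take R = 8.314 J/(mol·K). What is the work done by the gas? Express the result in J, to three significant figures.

W ≈ 2560 J

Isobaric: W = P ΔV = nR ΔT.
W = (1.62)(8.314)(489 − 299) = 2559 J.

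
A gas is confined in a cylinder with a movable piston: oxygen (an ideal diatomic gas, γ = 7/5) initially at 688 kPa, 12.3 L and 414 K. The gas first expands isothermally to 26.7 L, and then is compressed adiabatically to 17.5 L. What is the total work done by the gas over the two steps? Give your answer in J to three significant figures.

W_total ≈ 2660 J

Step 1 (isothermal): W = P₁V₁ ln(V₂/V₁) = (8462) ln(26.7/12.3) = 6559 J.
After step 1: P = 316.9 kPa, V = 26.7 L, T = 414 K.
Step 2 (adiabatic): W = (P₁V₁ − P₂V₂)/(γ−1) = (8462 − 10020)/0.4 = -3895 J.
W_total = 6559 − 3895 = 2664 J.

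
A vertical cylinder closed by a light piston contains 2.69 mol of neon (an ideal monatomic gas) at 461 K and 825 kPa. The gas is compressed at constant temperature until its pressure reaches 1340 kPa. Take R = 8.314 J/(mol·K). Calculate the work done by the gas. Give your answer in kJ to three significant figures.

W ≈ -5.00 kJ

Isothermal process: W = nRT ln(V₂/V₁) = nRT ln(P₁/P₂).
W = (2.69)(8.314)(461) × ln(825/1340)
  = 10310 × ln(0.6157) = 10310 × -0.485
W_by_gas = -5001 J.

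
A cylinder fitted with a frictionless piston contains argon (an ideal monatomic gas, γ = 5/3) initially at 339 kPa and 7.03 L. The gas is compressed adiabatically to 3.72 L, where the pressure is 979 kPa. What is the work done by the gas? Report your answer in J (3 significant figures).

W ≈ -1890 J

Adiabatic: W = (P₁V₁ − P₂V₂)/(γ − 1) with γ = 5/3.
P₁V₁ = 2383 J, P₂V₂ = 3642 J.
W = (2383 − 3642) / 0.6667 = -1888 J.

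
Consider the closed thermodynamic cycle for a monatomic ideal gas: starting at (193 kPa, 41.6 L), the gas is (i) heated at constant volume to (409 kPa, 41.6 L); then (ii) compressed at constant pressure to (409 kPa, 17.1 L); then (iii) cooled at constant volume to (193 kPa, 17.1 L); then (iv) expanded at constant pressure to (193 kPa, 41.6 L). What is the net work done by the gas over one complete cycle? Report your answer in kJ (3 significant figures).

Constant-volume legs do no work.
W(ii) = (409)(17.1 − 41.6) = -10020 J; W(iv) = (193)(41.6 − 17.1) = 4728 J.
W_net = -10020 + 4728 = -5292 J (the counter-clockwise enclosed area).

W_net ≈ -5.29 kJ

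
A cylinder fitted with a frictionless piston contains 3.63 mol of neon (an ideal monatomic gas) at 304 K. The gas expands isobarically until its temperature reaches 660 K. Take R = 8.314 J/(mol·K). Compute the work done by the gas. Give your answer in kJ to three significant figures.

W ≈ 10.7 kJ

Isobaric: W = P ΔV = nR ΔT.
W = (3.63)(8.314)(660 − 304) = 10744 J.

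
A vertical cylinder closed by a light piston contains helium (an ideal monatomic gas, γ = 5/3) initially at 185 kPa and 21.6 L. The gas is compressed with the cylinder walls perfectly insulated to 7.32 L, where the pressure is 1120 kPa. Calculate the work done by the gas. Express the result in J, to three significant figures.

Adiabatic: W = (P₁V₁ − P₂V₂)/(γ − 1) with γ = 5/3.
P₁V₁ = 3996 J, P₂V₂ = 8198 J.
W = (3996 − 8198) / 0.6667 = -6304 J.

W ≈ -6300 J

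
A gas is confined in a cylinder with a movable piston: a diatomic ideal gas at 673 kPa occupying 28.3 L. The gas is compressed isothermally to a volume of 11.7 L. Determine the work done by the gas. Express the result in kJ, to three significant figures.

W ≈ -16.8 kJ

Isothermal: W = nRT ln(V₂/V₁) = P₁V₁ ln(V₂/V₁).
P₁V₁ = (673 kPa)(28.3 L) = 19046 J.
W = 19046 × ln(11.7/28.3) = 19046 × -0.8833
W_by_gas = -16823 J.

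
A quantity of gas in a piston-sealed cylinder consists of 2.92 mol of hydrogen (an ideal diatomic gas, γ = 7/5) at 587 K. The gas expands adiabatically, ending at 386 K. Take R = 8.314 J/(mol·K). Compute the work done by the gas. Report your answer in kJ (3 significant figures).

Adiabatic ⇒ Q = 0, so W_by = −ΔU = nCᵥ(T₁ − T₂).
Cᵥ = 5R/2 = 20.79 J/(mol·K).
W = (2.92)(20.79)(587 − 386) = 12199 J.

W ≈ 12.2 kJ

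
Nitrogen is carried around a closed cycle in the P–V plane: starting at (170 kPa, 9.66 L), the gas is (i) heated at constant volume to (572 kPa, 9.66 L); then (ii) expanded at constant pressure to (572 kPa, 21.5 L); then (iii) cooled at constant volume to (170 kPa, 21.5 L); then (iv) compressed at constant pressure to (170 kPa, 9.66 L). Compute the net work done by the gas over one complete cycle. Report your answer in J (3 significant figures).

W_net ≈ 4760 J

Constant-volume legs do no work.
W(ii) = (572)(21.5 − 9.66) = 6772 J; W(iv) = (170)(9.66 − 21.5) = -2013 J.
W_net = 6772 − 2013 = 4760 J (the clockwise enclosed area).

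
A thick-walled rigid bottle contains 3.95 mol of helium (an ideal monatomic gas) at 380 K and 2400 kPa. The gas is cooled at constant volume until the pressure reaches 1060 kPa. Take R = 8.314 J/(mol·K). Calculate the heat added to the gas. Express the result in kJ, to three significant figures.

Q ≈ -10.5 kJ

Constant volume ⇒ W = 0, so Q = ΔU = nCᵥΔT with Cᵥ = 3R/2 = 12.47 J/(mol·K).
At constant V, T₂/T₁ = P₂/P₁ ⇒ ΔT = T₁(P₂/P₁ − 1) = 380·(1060/2400 − 1) = -212.2 K.
ΔU = (3.95)(12.47)(-212.2) = -10451 J.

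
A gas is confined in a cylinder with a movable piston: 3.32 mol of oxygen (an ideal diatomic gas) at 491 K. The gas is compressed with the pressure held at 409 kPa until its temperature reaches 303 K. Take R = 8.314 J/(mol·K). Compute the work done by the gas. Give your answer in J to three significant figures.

W ≈ -5190 J

Isobaric: W = P ΔV = nR ΔT.
W = (3.32)(8.314)(303 − 491) = -5189 J.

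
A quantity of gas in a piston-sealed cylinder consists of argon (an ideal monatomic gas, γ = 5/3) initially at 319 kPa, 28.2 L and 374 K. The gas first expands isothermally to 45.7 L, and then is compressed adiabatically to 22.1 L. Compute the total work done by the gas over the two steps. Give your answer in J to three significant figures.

W_total ≈ -4070 J

Step 1 (isothermal): W = P₁V₁ ln(V₂/V₁) = (8996) ln(45.7/28.2) = 4343 J.
After step 1: P = 196.8 kPa, V = 45.7 L, T = 374 K.
Step 2 (adiabatic): W = (P₁V₁ − P₂V₂)/(γ−1) = (8996 − 14601)/0.667 = -8408 J.
W_total = 4343 − 8408 = -4065 J.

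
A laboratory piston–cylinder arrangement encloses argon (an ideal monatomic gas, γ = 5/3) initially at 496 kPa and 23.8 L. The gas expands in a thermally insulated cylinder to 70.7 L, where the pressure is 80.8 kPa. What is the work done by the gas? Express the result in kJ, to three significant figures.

Adiabatic: W = (P₁V₁ − P₂V₂)/(γ − 1) with γ = 5/3.
P₁V₁ = 11805 J, P₂V₂ = 5713 J.
W = (11805 − 5713) / 0.6667 = 9138 J.

W ≈ 9.14 kJ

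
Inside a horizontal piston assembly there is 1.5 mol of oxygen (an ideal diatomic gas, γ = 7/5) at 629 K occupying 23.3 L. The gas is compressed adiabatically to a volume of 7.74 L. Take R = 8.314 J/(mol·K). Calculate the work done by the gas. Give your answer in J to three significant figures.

W ≈ -10900 J

Adiabatic: TV^(γ−1) = const with γ = 7/5.
T₂ = T₁ (V₁/V₂)^(γ−1) = 629 × (23.3/7.74)^0.4 = 629 × 1.554 = 977.5 K.
W_by = nCᵥ(T₁ − T₂) = (1.5)(20.79)(629 − 977.5) = -10864 J.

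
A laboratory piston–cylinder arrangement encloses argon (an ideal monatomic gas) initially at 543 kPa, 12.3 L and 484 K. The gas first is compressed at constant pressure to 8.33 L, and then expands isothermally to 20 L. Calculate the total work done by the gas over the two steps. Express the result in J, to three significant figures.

W_total ≈ 1810 J

Step 1 (isobaric): W = PΔV = (543 kPa)(8.33 − 12.3 L) = -2156 J.
After step 1: P = 543 kPa, V = 8.33 L, T = 327.8 K.
Step 2 (isothermal): W = P₁V₁ ln(V₂/V₁) = (4523) ln(20/8.33) = 3962 J.
W_total = -2156 + 3962 = 1806 J.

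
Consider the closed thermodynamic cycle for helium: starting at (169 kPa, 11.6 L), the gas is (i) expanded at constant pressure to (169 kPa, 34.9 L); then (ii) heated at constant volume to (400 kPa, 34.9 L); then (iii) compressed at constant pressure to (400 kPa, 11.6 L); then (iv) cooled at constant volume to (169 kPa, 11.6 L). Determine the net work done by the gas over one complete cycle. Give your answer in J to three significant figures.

Constant-volume legs do no work.
W(i) = (169)(34.9 − 11.6) = 3938 J; W(iii) = (400)(11.6 − 34.9) = -9320 J.
W_net = 3938 − 9320 = -5382 J (the counter-clockwise enclosed area).

W_net ≈ -5380 J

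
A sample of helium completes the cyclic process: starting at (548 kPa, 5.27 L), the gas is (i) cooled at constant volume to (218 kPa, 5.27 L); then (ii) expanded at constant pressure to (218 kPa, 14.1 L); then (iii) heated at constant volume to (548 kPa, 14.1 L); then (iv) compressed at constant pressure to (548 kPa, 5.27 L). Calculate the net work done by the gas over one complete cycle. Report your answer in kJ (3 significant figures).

Constant-volume legs do no work.
W(ii) = (218)(14.1 − 5.27) = 1925 J; W(iv) = (548)(5.27 − 14.1) = -4839 J.
W_net = 1925 − 4839 = -2914 J (the counter-clockwise enclosed area).

W_net ≈ -2.91 kJ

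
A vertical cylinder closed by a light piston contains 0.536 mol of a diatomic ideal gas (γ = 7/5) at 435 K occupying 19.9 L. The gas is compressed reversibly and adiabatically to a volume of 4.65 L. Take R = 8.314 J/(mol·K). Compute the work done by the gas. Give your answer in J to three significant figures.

Adiabatic: TV^(γ−1) = const with γ = 7/5.
T₂ = T₁ (V₁/V₂)^(γ−1) = 435 × (19.9/4.65)^0.4 = 435 × 1.789 = 778.1 K.
W_by = nCᵥ(T₁ − T₂) = (0.536)(20.79)(435 − 778.1) = -3823 J.

W ≈ -3820 J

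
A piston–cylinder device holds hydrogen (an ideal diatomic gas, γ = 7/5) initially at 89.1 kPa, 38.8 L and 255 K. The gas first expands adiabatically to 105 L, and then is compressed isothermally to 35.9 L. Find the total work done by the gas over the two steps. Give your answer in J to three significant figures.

Step 1 (adiabatic): W = (P₁V₁ − P₂V₂)/(γ−1) = (3457 − 2321)/0.4 = 2839 J.
After step 1: P = 22.11 kPa, V = 105 L, T = 171.2 K.
Step 2 (isothermal): W = P₁V₁ ln(V₂/V₁) = (2321) ln(35.9/105) = -2491 J.
W_total = 2839 − 2491 = 347.5 J.

W_total ≈ 348 J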